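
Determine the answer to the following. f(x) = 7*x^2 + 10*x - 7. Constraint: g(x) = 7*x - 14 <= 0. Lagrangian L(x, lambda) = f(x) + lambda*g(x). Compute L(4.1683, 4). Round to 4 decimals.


Step 1: Evaluate f(x).
f(4.1683) = 7*4.1683^2 + 10*4.1683 - 7 = 156.3061
Step 2: Evaluate g(x).
g(4.1683) = 7*4.1683 - 14 = 15.1781
Step 3: Compute Lagrangian.
L = 156.3061 + 4*15.1781 = 217.0185


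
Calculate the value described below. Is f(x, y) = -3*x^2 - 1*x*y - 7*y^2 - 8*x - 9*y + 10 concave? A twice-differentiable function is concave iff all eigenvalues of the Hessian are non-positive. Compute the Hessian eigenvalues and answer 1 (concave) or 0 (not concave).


The Hessian of f(x,y) = -3*x^2 - 1*x*y - 7*y^2 - 8*x - 9*y + 10 is:
H = [[-6, -1], [-1, -14]]
Trace = -6 - 14 = -20
Determinant = -6*-14 - (-1)^2 = 83
Discriminant = (-20)^2 - 4*83 = 68.0
Eigenvalues: lambda_1 = -14.1231, lambda_2 = -5.8769
The function is concave.

1


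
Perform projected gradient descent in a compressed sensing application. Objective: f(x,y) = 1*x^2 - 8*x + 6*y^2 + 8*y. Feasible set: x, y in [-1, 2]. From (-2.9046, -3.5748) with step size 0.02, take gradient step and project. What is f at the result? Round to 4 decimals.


Step 1: Compute gradient at (-2.9046, -3.5748).
grad_x = 2*1*-2.9046 - 8 = -13.8092
grad_y = 2*6*-3.5748 + 8 = -34.8976
Step 2: Gradient step.
x_raw = -2.9046 - 0.02*-13.8092 = -2.6284
y_raw = -3.5748 - 0.02*-34.8976 = -2.8768
Step 3: Project onto [-1, 2].
x_proj = clip(-2.6284) = -1.0
y_proj = clip(-2.8768) = -1.0
Step 4: Evaluate f.
f(-1.0, -1.0) = 7.0


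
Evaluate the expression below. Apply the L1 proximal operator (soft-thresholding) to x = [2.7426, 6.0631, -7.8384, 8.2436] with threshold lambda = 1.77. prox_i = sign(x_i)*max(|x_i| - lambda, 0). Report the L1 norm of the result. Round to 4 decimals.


Soft-thresholding with lambda = 1.77:
prox(2.7426) = sign(2.7426)*max(|2.7426| - 1.77, 0) = 0.9726
prox(6.0631) = sign(6.0631)*max(|6.0631| - 1.77, 0) = 4.2931
prox(-7.8384) = sign(-7.8384)*max(|-7.8384| - 1.77, 0) = -6.0684
prox(8.2436) = sign(8.2436)*max(|8.2436| - 1.77, 0) = 6.4736
prox(x) = [0.9726, 4.2931, -6.0684, 6.4736]
||prox(x)||_1 = 0.9726 + 4.2931 + 6.0684 + 6.4736 = 17.8077


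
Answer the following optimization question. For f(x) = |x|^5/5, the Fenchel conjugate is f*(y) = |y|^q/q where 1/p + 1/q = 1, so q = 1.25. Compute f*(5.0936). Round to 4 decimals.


The conjugate exponent q satisfies 1/p + 1/q = 1.
p = 5, so q = 5/(5 - 1) = 1.25
|y|^q = 5.0936^1.25 = 7.6521
f*(5.0936) = 7.6521 / 1.25 = 6.1217


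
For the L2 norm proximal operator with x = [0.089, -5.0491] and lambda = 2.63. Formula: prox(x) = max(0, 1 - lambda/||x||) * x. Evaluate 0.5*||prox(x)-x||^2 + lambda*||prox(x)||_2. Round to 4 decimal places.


Step 1: Compute ||x||.
||x|| = 5.0499
Step 2: Compute scaling factor.
scale = max(0, 1 - 2.63/5.0499) = 0.4792
Step 3: prox(x) = [0.0426, -2.4195]
||prox(x)|| = 2.4199
Step 4: Proximal objective.
0.5*||prox-x||^2 = 3.4585
lambda*||prox|| = 6.3643
Total = 9.8227


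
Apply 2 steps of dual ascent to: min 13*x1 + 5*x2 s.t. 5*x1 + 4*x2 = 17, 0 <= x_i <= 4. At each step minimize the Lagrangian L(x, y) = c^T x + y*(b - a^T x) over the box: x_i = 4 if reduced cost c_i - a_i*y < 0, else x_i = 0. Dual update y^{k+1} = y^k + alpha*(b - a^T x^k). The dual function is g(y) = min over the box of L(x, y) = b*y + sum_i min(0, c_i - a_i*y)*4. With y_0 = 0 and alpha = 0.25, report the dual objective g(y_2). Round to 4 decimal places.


Dual ascent for LP: min 13*x1 + 5*x2, 5*x1 + 4*x2 = 17, 0 <= x_i <= 4
Step 1: y^k = 0.0, reduced costs: (13.0, 5.0)
  x^k = (0.0, 0.0), subgradient = b - a^T x = 17.0
  y^{k+1} = 0.0 + 0.25*17.0 = 4.25
Step 2: y^k = 4.25, reduced costs: (-8.25, -12.0)
  x^k = (4.0, 4.0), subgradient = b - a^T x = -19.0
  y^{k+1} = 4.25 + 0.25*-19.0 = -0.5
Dual objective at y_2 = -0.5: reduced costs (15.5, 7.0), box minimizer x = (0.0, 0.0)
g(y_2) = b*y + (c1 - a1*y)*x1 + (c2 - a2*y)*x2 = 17*(-0.5) + 15.5*0.0 + 7.0*0.0 = -8.5 + 0.0 + 0.0 = -8.5


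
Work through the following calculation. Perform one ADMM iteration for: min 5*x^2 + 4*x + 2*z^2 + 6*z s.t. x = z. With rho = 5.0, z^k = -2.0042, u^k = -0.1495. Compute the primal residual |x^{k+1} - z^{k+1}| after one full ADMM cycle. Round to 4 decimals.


ADMM iteration with rho = 5.0, z^k = -2.0042, u^k = -0.1495
Step 1: x-update.
Minimize 5*x^2 + 4*x + (5.0/2)*(x + 2.0042 - 0.1495)^2
FOC: (2*5 + 5.0)*x = -4 + 5.0*(-2.0042 + 0.1495)
x^{k+1} = -0.8849
Step 2: z-update.
Minimize 2*z^2 + 6*z + (5.0/2)*(-0.8849 - z - 0.1495)^2
FOC: (2*2 + 5.0)*z = -6 + 5.0*(-0.8849 - 0.1495)
z^{k+1} = -1.2413
Step 3: u-update.
u^{k+1} = -0.1495 - 0.8849 + 1.2413 = 0.2069
Step 4: Primal residual = |-0.8849 + 1.2413| = 0.3564


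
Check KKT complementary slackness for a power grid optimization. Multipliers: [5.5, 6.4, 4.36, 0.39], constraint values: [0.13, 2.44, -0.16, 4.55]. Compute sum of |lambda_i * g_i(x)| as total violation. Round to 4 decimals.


KKT complementary slackness check:
lambda_1 * g_1 = 5.5 * 0.13 = 0.715
lambda_2 * g_2 = 6.4 * 2.44 = 15.616
lambda_3 * g_3 = 4.36 * -0.16 = -0.6976
lambda_4 * g_4 = 0.39 * 4.55 = 1.7745
Total violation = 0.715 + 15.616 + 0.6976 + 1.7745 = 18.8031


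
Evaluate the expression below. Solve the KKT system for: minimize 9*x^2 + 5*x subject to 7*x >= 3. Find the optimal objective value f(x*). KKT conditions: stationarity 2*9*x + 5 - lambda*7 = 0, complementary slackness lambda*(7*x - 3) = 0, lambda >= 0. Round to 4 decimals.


Step 1: Try lambda = 0 (constraint inactive).
x_unc = -5/(2*9) = -0.2778
Check: 7*-0.2778 = -1.9446 < 3 -- violated!
Step 2: Constraint must be active: 7*x = 3
x* = 3/7 = 0.4286 (rounded; the exact value 3/7 is used below)
lambda = (2*9*(3/7) + 5)/7 = 1.8163
Step 3: Compute optimal value.
f(x*) = 9*(3/7)^2 + 5*(3/7) = 3.7959


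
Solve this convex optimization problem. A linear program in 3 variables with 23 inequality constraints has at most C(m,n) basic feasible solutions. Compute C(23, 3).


Each vertex corresponds to some choice of n active constraints out of m, so the number of vertices is at most C(m, n) = m! / (n!(m-n)!).
m = 23, n = 3
Numerator: 23 * 22 * 21
Denominator: 3! = 6
C(23, 3) = 1771


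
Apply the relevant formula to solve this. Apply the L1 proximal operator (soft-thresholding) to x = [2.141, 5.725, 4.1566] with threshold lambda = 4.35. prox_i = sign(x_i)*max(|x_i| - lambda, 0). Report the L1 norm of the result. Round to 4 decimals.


Soft-thresholding with lambda = 4.35:
prox(2.141) = sign(2.141)*max(|2.141| - 4.35, 0) = 0.0
prox(5.725) = sign(5.725)*max(|5.725| - 4.35, 0) = 1.375
prox(4.1566) = sign(4.1566)*max(|4.1566| - 4.35, 0) = 0.0
prox(x) = [0.0, 1.375, 0.0]
||prox(x)||_1 = 0.0 + 1.375 + 0.0 = 1.375


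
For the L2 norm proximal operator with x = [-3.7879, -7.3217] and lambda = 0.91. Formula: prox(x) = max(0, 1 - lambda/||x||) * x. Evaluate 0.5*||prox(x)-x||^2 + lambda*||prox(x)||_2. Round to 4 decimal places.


Step 1: Compute ||x||.
||x|| = 8.2435
Step 2: Compute scaling factor.
scale = max(0, 1 - 0.91/8.2435) = 0.8896
Step 3: prox(x) = [-3.3698, -6.5135]
||prox(x)|| = 7.3335
Step 4: Proximal objective.
0.5*||prox-x||^2 = 0.4141
lambda*||prox|| = 6.6735
Total = 7.0875


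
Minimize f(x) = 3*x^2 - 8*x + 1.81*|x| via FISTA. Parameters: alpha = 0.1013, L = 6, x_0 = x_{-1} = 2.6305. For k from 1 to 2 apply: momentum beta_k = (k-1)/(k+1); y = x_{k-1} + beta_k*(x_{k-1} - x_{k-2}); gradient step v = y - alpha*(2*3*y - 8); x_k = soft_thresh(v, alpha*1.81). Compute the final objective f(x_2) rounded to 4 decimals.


FISTA on f(x) = 3*x^2 - 8*x + 1.81*|x|
L = 6, alpha = 0.1013
Iteration 1: beta = 0.0, y = 2.6305 + 0.0*(2.6305 - 2.6305) = 2.6305
  grad(y) = 7.783, v = y - alpha*grad = 1.8421
  prox(v) = soft_thresh(1.8421, 0.1834) = 1.6587
Iteration 2: beta = 0.3333, y = 1.6587 + 0.3333*(1.6587 - 2.6305) = 1.3348
  grad(y) = 0.0088, v = y - alpha*grad = 1.3339
  prox(v) = soft_thresh(1.3339, 0.1834) = 1.1506
f(x_2) = 3*1.1506^2 - 8*1.1506 + 1.81*|1.1506| = -3.1506


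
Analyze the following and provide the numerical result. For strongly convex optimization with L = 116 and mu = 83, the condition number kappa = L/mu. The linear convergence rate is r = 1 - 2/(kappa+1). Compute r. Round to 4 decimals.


Step 1: Compute the condition number.
kappa = L/mu = 116/83 = 1.3976
Step 2: Compute the convergence rate.
r = 1 - 2/(kappa + 1) = 1 - 2*mu/(L + mu) = (L - mu)/(L + mu) = 33/199 = 0.1658


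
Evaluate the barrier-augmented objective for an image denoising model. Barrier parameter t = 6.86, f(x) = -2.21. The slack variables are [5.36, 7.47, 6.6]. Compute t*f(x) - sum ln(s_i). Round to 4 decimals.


Step 1: Compute log-barrier.
ln values: [1.679, 2.0109, 1.8871]
phi = -(1.679 + 2.0109 + 1.8871) = -5.5769
Step 2: Compute augmented objective.
t*f(x) = 6.86*-2.21 = -15.1606
Total = -15.1606 - 5.5769 = -20.7375


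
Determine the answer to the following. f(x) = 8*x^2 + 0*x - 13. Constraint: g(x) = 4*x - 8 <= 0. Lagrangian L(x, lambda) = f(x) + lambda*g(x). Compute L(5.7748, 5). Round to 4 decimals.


Step 1: Evaluate f(x).
f(5.7748) = 8*5.7748^2 + 0*5.7748 - 13 = 253.7865
Step 2: Evaluate g(x).
g(5.7748) = 4*5.7748 - 8 = 15.0992
Step 3: Compute Lagrangian.
L = 253.7865 + 5*15.0992 = 329.2825


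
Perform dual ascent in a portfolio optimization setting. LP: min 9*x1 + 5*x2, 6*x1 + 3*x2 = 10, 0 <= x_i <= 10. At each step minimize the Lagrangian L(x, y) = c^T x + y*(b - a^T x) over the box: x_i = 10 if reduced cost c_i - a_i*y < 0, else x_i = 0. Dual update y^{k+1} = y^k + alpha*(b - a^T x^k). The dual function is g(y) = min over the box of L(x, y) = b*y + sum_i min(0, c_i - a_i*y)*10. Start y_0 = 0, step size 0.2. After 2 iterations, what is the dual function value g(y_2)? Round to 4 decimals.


Dual ascent for LP: min 9*x1 + 5*x2, 6*x1 + 3*x2 = 10, 0 <= x_i <= 10
Step 1: y^k = 0.0, reduced costs: (9.0, 5.0)
  x^k = (0.0, 0.0), subgradient = b - a^T x = 10.0
  y^{k+1} = 0.0 + 0.2*10.0 = 2.0
Step 2: y^k = 2.0, reduced costs: (-3.0, -1.0)
  x^k = (10.0, 10.0), subgradient = b - a^T x = -80.0
  y^{k+1} = 2.0 + 0.2*-80.0 = -14.0
Dual objective at y_2 = -14.0: reduced costs (93.0, 47.0), box minimizer x = (0.0, 0.0)
g(y_2) = b*y + (c1 - a1*y)*x1 + (c2 - a2*y)*x2 = 10*(-14.0) + 93.0*0.0 + 47.0*0.0 = -140.0 + 0.0 + 0.0 = -140.0


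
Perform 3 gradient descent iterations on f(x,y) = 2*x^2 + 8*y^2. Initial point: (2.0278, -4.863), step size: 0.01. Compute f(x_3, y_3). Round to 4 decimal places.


Gradient descent on f(x,y) = 2*x^2 + 8*y^2.
Starting point: (2.0278, -4.863), alpha = 0.01
Step 1: grad_x = 2*2*2.0278 = 8.1112, grad_y = 2*8*-4.863 = -77.808
  x_1 = 2.0278 - 0.01*8.1112 = 1.9467
  y_1 = -4.863 - 0.01*-77.808 = -4.0849
Step 2: grad_x = 2*2*1.9467 = 7.7868, grad_y = 2*8*-4.0849 = -65.3587
  x_2 = 1.9467 - 0.01*7.7868 = 1.8688
  y_2 = -4.0849 - 0.01*-65.3587 = -3.4313
Step 3: grad_x = 2*2*1.8688 = 7.4753, grad_y = 2*8*-3.4313 = -54.9013
  x_3 = 1.8688 - 0.01*7.4753 = 1.7941
  y_3 = -3.4313 - 0.01*-54.9013 = -2.8823
f(1.7941, -2.8823) = 2*1.7941^2 + 8*(-2.8823)^2 = 72.8995


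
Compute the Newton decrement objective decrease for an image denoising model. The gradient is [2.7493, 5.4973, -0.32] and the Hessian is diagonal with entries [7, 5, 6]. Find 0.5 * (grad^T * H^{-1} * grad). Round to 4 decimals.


Step 1: H is diagonal, so H^(-1) * g = [0.3928, 1.0995, -0.0533].
Step 2: g^T H^(-1) g = sum_i g_i^2 / H_ii
  = (2.7493)^2/7 + (5.4973)^2/5 + (-0.32)^2/6
  = 1.0798 + 6.0441 + 0.0171 = 7.1409
Step 3: Objective decrease = 0.5 * g^T H^(-1) g = 3.5705


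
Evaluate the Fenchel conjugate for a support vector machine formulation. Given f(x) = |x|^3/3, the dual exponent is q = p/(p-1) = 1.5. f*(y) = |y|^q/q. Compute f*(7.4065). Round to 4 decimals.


The conjugate exponent q satisfies 1/p + 1/q = 1.
p = 3, so q = 3/(3 - 1) = 1.5
|y|^q = 7.4065^1.5 = 20.1567
f*(7.4065) = 20.1567 / 1.5 = 13.4378


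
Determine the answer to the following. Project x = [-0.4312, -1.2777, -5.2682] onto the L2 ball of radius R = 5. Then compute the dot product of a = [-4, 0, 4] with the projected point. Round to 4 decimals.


Step 1: Compute ||x|| (intermediates to 6 decimals).
||x|| = sqrt((-0.4312)^2 + (-1.2777)^2 + (-5.2682)^2) = 5.438049
Step 2: Project.
Since ||x|| > R, scale = R/||x|| = 5/5.438049 = 0.919447, proj(x) = scale * x
proj(x) = [-0.396466, -1.174777, -4.843831]
Step 3: Dot product.
a^T * proj(x) = -4*(-0.396466) + 0*(-1.174777) + 4*(-4.843831) = -17.7895


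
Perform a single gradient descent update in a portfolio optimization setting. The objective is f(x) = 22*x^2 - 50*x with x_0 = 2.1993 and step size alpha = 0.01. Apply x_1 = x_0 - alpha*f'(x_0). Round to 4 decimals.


We compute the gradient at x_0 and apply the update.
f'(x) = 44*x - 50
f'(2.1993) = 44*2.1993 - 50 = 46.7692
x_1 = 2.1993 - 0.01*46.7692 = 1.7316


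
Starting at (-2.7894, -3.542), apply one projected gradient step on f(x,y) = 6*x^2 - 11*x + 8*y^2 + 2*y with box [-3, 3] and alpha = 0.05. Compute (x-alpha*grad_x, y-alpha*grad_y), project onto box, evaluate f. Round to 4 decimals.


Step 1: Compute gradient at (-2.7894, -3.542).
grad_x = 2*6*-2.7894 - 11 = -44.4728
grad_y = 2*8*-3.542 + 2 = -54.672
Step 2: Gradient step.
x_raw = -2.7894 - 0.05*-44.4728 = -0.5658
y_raw = -3.542 - 0.05*-54.672 = -0.8084
Step 3: Project onto [-3, 3].
x_proj = clip(-0.5658) = -0.5658
y_proj = clip(-0.8084) = -0.8084
Step 4: Evaluate f.
f(-0.5658, -0.8084) = 11.7552


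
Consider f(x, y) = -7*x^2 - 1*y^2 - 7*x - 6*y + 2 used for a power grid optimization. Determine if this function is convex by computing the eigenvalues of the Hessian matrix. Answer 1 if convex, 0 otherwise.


The Hessian of f(x,y) = -7*x^2 - 1*y^2 - 7*x - 6*y + 2 is:
H = [[-14, 0], [0, -2]]
Trace = -14 - 2 = -16
Determinant = -14*-2 - (0)^2 = 28
Discriminant = (-16)^2 - 4*28 = 144.0
Eigenvalues: lambda_1 = -14.0, lambda_2 = -2.0
The function is not convex.

0


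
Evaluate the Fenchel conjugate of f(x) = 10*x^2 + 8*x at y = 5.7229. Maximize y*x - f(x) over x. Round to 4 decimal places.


f*(y) = sup_x {y*x - a*x^2 - b*x} = sup_x {(y-b)*x - a*x^2}
FOC: (y - b) - 2a*x = 0 => x* = (y - b)/(2a)
x* = (5.7229 - 8)/(2*10) = -0.1139
f*(5.7229) = (y-b)^2/(4a) = (5.7229 - 8)^2/(4*10)
= 5.1852/40 = 0.1296


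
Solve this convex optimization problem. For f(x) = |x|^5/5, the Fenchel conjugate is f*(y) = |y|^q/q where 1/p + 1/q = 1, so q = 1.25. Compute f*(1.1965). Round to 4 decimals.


The conjugate exponent q satisfies 1/p + 1/q = 1.
p = 5, so q = 5/(5 - 1) = 1.25
|y|^q = 1.1965^1.25 = 1.2514
f*(1.1965) = 1.2514 / 1.25 = 1.0011


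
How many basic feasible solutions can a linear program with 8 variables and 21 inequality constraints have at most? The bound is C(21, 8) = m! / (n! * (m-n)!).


Each vertex corresponds to some choice of n active constraints out of m, so the number of vertices is at most C(m, n) = m! / (n!(m-n)!).
m = 21, n = 8
Numerator: 21 * 20 * 19 * 18 * 17 * 16 * 15 * 14
Denominator: 8! = 40320
C(21, 8) = 203490


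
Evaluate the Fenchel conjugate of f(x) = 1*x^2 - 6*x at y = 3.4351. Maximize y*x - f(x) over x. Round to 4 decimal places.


f*(y) = sup_x {y*x - a*x^2 - b*x} = sup_x {(y-b)*x - a*x^2}
FOC: (y - b) - 2a*x = 0 => x* = (y - b)/(2a)
x* = (3.4351 + 6)/(2*1) = 4.7176
f*(3.4351) = (y-b)^2/(4a) = (3.4351 + 6)^2/(4*1)
= 89.0211/4 = 22.2553


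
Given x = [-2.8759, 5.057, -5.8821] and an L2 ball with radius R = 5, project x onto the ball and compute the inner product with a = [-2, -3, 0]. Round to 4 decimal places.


Step 1: Compute ||x|| (intermediates to 6 decimals).
||x|| = sqrt((-2.8759)^2 + 5.057^2 + (-5.8821)^2) = 8.273038
Step 2: Project.
Since ||x|| > R, scale = R/||x|| = 5/8.273038 = 0.604373, proj(x) = scale * x
proj(x) = [-1.738116, 3.056314, -3.554982]
Step 3: Dot product.
a^T * proj(x) = -2*(-1.738116) - 3*3.056314 + 0*(-3.554982) = -5.6927


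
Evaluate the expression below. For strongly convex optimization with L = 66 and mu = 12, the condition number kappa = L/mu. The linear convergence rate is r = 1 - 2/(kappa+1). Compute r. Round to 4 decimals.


Step 1: Compute the condition number.
kappa = L/mu = 66/12 = 5.5
Step 2: Compute the convergence rate.
r = 1 - 2/(kappa + 1) = 1 - 2*mu/(L + mu) = (L - mu)/(L + mu) = 54/78 = 0.6923


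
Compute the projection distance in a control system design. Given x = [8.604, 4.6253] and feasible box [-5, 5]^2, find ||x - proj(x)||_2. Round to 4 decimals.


Project each component onto [-5, 5].
clip(8.604) = 5.0, clip(4.6253) = 4.6253
Projection = [5.0, 4.6253]
Squared diffs: [12.9888, 0.0]
Distance = sqrt(12.9888) = 3.604


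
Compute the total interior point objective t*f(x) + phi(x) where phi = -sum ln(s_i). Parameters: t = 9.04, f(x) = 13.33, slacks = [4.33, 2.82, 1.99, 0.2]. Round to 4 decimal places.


Step 1: Compute log-barrier.
ln values: [1.4656, 1.0367, 0.6881, -1.6094]
phi = -(1.4656 + 1.0367 + 0.6881 - 1.6094) = -1.581
Step 2: Compute augmented objective.
t*f(x) = 9.04*13.33 = 120.5032
Total = 120.5032 - 1.581 = 118.9222


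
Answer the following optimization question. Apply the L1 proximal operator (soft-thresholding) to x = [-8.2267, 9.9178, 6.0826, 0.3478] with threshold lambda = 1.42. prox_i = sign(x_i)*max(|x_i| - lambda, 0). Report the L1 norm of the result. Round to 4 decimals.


Soft-thresholding with lambda = 1.42:
prox(-8.2267) = sign(-8.2267)*max(|-8.2267| - 1.42, 0) = -6.8067
prox(9.9178) = sign(9.9178)*max(|9.9178| - 1.42, 0) = 8.4978
prox(6.0826) = sign(6.0826)*max(|6.0826| - 1.42, 0) = 4.6626
prox(0.3478) = sign(0.3478)*max(|0.3478| - 1.42, 0) = 0.0
prox(x) = [-6.8067, 8.4978, 4.6626, 0.0]
||prox(x)||_1 = 6.8067 + 8.4978 + 4.6626 + 0.0 = 19.9671


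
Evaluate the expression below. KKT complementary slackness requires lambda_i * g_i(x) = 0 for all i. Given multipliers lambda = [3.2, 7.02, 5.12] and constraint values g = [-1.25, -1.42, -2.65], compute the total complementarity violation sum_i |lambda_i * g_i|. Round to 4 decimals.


KKT complementary slackness check:
lambda_1 * g_1 = 3.2 * -1.25 = -4.0
lambda_2 * g_2 = 7.02 * -1.42 = -9.9684
lambda_3 * g_3 = 5.12 * -2.65 = -13.568
Total violation = 4.0 + 9.9684 + 13.568 = 27.5364


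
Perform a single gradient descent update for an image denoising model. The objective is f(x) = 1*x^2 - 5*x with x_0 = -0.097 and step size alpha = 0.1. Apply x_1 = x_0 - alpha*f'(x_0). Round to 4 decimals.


We compute the gradient at x_0 and apply the update.
f'(x) = 2*x - 5
f'(-0.097) = 2*-0.097 - 5 = -5.194
x_1 = -0.097 - 0.1*-5.194 = 0.4224


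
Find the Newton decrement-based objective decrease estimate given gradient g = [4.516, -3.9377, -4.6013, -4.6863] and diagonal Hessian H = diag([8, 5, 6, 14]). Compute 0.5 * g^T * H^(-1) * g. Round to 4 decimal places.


Step 1: H is diagonal, so H^(-1) * g = [0.5645, -0.7875, -0.7669, -0.3347].
Step 2: g^T H^(-1) g = sum_i g_i^2 / H_ii
  = (4.516)^2/8 + (-3.9377)^2/5 + (-4.6013)^2/6 + (-4.6863)^2/14
  = 2.5493 + 3.1011 + 3.5287 + 1.5687 = 10.7477
Step 3: Objective decrease = 0.5 * g^T H^(-1) g = 5.3739


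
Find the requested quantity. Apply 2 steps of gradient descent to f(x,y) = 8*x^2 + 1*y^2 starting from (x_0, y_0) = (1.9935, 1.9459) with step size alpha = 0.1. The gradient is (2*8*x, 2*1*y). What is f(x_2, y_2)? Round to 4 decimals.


Gradient descent on f(x,y) = 8*x^2 + 1*y^2.
Starting point: (1.9935, 1.9459), alpha = 0.1
Step 1: grad_x = 2*8*1.9935 = 31.896, grad_y = 2*1*1.9459 = 3.8918
  x_1 = 1.9935 - 0.1*31.896 = -1.1961
  y_1 = 1.9459 - 0.1*3.8918 = 1.5567
Step 2: grad_x = 2*8*-1.1961 = -19.1376, grad_y = 2*1*1.5567 = 3.1134
  x_2 = -1.1961 - 0.1*-19.1376 = 0.7177
  y_2 = 1.5567 - 0.1*3.1134 = 1.2454
f(0.7177, 1.2454) = 8*0.7177^2 + 1*1.2454^2 = 5.6712


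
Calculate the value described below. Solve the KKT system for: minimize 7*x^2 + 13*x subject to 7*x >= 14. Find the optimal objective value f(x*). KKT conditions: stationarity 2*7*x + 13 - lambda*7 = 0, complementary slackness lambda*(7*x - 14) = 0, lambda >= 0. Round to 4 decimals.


Step 1: Try lambda = 0 (constraint inactive).
x_unc = -13/(2*7) = -0.9286
Check: 7*-0.9286 = -6.5002 < 14 -- violated!
Step 2: Constraint must be active: 7*x = 14
x* = 14/7 = 2.0
lambda = (2*7*2.0 + 13)/7 = 5.8571
Step 3: Compute optimal value.
f(x*) = 7*2.0^2 + 13*2.0 = 54.0


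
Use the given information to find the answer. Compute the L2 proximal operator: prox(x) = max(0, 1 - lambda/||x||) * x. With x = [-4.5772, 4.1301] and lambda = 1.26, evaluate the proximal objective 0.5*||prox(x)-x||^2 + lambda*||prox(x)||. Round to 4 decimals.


Step 1: Compute ||x||.
||x|| = 6.1651
Step 2: Compute scaling factor.
scale = max(0, 1 - 1.26/6.1651) = 0.7956
Step 3: prox(x) = [-3.6417, 3.286]
||prox(x)|| = 4.9051
Step 4: Proximal objective.
0.5*||prox-x||^2 = 0.7938
lambda*||prox|| = 6.1804
Total = 6.9742


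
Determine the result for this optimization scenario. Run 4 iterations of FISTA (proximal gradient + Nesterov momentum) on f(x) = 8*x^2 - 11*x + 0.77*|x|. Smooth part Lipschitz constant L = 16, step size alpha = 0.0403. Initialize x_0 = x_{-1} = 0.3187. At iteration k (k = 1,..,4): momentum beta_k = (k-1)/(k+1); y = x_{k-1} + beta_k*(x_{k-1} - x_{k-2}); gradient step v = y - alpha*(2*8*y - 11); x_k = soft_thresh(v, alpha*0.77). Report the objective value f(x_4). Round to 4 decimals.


FISTA on f(x) = 8*x^2 - 11*x + 0.77*|x|
L = 16, alpha = 0.0403
Iteration 1: beta = 0.0, y = 0.3187 + 0.0*(0.3187 - 0.3187) = 0.3187
  grad(y) = -5.9008, v = y - alpha*grad = 0.5565
  prox(v) = soft_thresh(0.5565, 0.031) = 0.5255
Iteration 2: beta = 0.3333, y = 0.5255 + 0.3333*(0.5255 - 0.3187) = 0.5944
  grad(y) = -1.4897, v = y - alpha*grad = 0.6544
  prox(v) = soft_thresh(0.6544, 0.031) = 0.6234
Iteration 3: beta = 0.5, y = 0.6234 + 0.5*(0.6234 - 0.5255) = 0.6724
  grad(y) = -0.2422, v = y - alpha*grad = 0.6821
  prox(v) = soft_thresh(0.6821, 0.031) = 0.6511
Iteration 4: beta = 0.6, y = 0.6511 + 0.6*(0.6511 - 0.6234) = 0.6677
  grad(y) = -0.3167, v = y - alpha*grad = 0.6805
  prox(v) = soft_thresh(0.6805, 0.031) = 0.6494
f(x_4) = 8*0.6494^2 - 11*0.6494 + 0.77*|0.6494| = -3.2696


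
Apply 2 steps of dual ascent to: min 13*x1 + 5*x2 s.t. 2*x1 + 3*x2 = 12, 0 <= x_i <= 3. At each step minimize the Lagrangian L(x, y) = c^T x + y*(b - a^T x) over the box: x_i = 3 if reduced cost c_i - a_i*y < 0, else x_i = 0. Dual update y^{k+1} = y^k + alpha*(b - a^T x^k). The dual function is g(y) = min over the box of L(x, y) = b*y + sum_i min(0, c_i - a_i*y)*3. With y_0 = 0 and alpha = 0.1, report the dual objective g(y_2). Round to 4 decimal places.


Dual ascent for LP: min 13*x1 + 5*x2, 2*x1 + 3*x2 = 12, 0 <= x_i <= 3
Step 1: y^k = 0.0, reduced costs: (13.0, 5.0)
  x^k = (0.0, 0.0), subgradient = b - a^T x = 12.0
  y^{k+1} = 0.0 + 0.1*12.0 = 1.2
Step 2: y^k = 1.2, reduced costs: (10.6, 1.4)
  x^k = (0.0, 0.0), subgradient = b - a^T x = 12.0
  y^{k+1} = 1.2 + 0.1*12.0 = 2.4
Dual objective at y_2 = 2.4: reduced costs (8.2, -2.2), box minimizer x = (0.0, 3.0)
g(y_2) = b*y + (c1 - a1*y)*x1 + (c2 - a2*y)*x2 = 12*2.4 + 8.2*0.0 + (-2.2)*3.0 = 28.8 + 0.0 - 6.6 = 22.2


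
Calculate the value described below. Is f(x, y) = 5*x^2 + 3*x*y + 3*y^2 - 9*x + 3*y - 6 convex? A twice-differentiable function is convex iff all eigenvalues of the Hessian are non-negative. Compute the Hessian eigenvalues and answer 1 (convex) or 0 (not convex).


The Hessian of f(x,y) = 5*x^2 + 3*x*y + 3*y^2 - 9*x + 3*y - 6 is:
H = [[10, 3], [3, 6]]
Trace = 10 + 6 = 16
Determinant = 10*6 - (3)^2 = 51
Discriminant = (16)^2 - 4*51 = 52.0
Eigenvalues: lambda_1 = 4.3944, lambda_2 = 11.6056
The function is convex.

1


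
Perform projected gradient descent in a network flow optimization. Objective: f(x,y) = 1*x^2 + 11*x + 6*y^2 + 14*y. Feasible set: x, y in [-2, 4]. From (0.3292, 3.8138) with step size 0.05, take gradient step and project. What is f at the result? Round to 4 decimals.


Step 1: Compute gradient at (0.3292, 3.8138).
grad_x = 2*1*0.3292 + 11 = 11.6584
grad_y = 2*6*3.8138 + 14 = 59.7656
Step 2: Gradient step.
x_raw = 0.3292 - 0.05*11.6584 = -0.2537
y_raw = 3.8138 - 0.05*59.7656 = 0.8255
Step 3: Project onto [-2, 4].
x_proj = clip(-0.2537) = -0.2537
y_proj = clip(0.8255) = 0.8255
Step 4: Evaluate f.
f(-0.2537, 0.8255) = 12.9196


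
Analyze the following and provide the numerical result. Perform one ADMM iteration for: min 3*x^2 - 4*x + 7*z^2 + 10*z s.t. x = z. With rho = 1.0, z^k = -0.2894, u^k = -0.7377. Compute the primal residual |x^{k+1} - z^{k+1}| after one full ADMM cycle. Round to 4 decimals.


ADMM iteration with rho = 1.0, z^k = -0.2894, u^k = -0.7377
Step 1: x-update.
Minimize 3*x^2 - 4*x + (1.0/2)*(x + 0.2894 - 0.7377)^2
FOC: (2*3 + 1.0)*x = 4 + 1.0*(-0.2894 + 0.7377)
x^{k+1} = 0.6355
Step 2: z-update.
Minimize 7*z^2 + 10*z + (1.0/2)*(0.6355 - z - 0.7377)^2
FOC: (2*7 + 1.0)*z = -10 + 1.0*(0.6355 - 0.7377)
z^{k+1} = -0.6735
Step 3: u-update.
u^{k+1} = -0.7377 + 0.6355 + 0.6735 = 0.5713
Step 4: Primal residual = |0.6355 + 0.6735| = 1.309


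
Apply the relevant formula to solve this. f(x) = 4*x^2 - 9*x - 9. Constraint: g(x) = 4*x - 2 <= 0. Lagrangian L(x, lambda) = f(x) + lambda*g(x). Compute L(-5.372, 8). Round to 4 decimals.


Step 1: Evaluate f(x).
f(-5.372) = 4*(-5.372)^2 - 9*(-5.372) - 9 = 154.7815
Step 2: Evaluate g(x).
g(-5.372) = 4*-5.372 - 2 = -23.488
Step 3: Compute Lagrangian.
L = 154.7815 + 8*-23.488 = -33.1225


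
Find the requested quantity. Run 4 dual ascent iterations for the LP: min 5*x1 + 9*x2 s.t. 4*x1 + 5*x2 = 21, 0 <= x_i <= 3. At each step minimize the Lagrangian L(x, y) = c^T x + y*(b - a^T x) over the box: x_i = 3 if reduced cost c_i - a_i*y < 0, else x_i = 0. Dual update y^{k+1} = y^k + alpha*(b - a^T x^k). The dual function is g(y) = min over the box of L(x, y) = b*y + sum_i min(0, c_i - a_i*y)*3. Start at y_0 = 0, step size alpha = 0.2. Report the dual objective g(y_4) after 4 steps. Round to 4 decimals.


Dual ascent for LP: min 5*x1 + 9*x2, 4*x1 + 5*x2 = 21, 0 <= x_i <= 3
Step 1: y^k = 0.0, reduced costs: (5.0, 9.0)
  x^k = (0.0, 0.0), subgradient = b - a^T x = 21.0
  y^{k+1} = 0.0 + 0.2*21.0 = 4.2
Step 2: y^k = 4.2, reduced costs: (-11.8, -12.0)
  x^k = (3.0, 3.0), subgradient = b - a^T x = -6.0
  y^{k+1} = 4.2 + 0.2*-6.0 = 3.0
Step 3: y^k = 3.0, reduced costs: (-7.0, -6.0)
  x^k = (3.0, 3.0), subgradient = b - a^T x = -6.0
  y^{k+1} = 3.0 + 0.2*-6.0 = 1.8
Step 4: y^k = 1.8, reduced costs: (-2.2, 0.0)
  x^k = (3.0, 0.0), subgradient = b - a^T x = 9.0
  y^{k+1} = 1.8 + 0.2*9.0 = 3.6
Dual objective at y_4 = 3.6: reduced costs (-9.4, -9.0), box minimizer x = (3.0, 3.0)
g(y_4) = b*y + (c1 - a1*y)*x1 + (c2 - a2*y)*x2 = 21*3.6 + (-9.4)*3.0 + (-9.0)*3.0 = 75.6 - 28.2 - 27.0 = 20.4


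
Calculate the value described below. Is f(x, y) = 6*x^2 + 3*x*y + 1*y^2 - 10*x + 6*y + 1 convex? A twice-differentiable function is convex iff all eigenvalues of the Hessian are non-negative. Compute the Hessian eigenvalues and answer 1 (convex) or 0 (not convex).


The Hessian of f(x,y) = 6*x^2 + 3*x*y + 1*y^2 - 10*x + 6*y + 1 is:
H = [[12, 3], [3, 2]]
Trace = 12 + 2 = 14
Determinant = 12*2 - (3)^2 = 15
Discriminant = (14)^2 - 4*15 = 136.0
Eigenvalues: lambda_1 = 1.169, lambda_2 = 12.831
The function is convex.

1


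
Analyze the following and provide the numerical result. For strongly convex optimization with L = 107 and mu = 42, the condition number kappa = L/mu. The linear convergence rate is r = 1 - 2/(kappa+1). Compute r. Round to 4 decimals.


Step 1: Compute the condition number.
kappa = L/mu = 107/42 = 2.5476
Step 2: Compute the convergence rate.
r = 1 - 2/(kappa + 1) = 1 - 2*mu/(L + mu) = (L - mu)/(L + mu) = 65/149 = 0.4362


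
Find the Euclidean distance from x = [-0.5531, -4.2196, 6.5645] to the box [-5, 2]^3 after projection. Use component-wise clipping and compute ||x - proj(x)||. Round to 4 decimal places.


Project each component onto [-5, 2].
clip(-0.5531) = -0.5531, clip(-4.2196) = -4.2196, clip(6.5645) = 2.0
Projection = [-0.5531, -4.2196, 2.0]
Squared diffs: [0.0, 0.0, 20.8347]
Distance = sqrt(20.8347) = 4.5645


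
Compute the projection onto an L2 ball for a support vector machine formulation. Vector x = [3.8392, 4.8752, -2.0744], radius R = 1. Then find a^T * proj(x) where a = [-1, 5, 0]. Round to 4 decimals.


Step 1: Compute ||x|| (intermediates to 6 decimals).
||x|| = sqrt(3.8392^2 + 4.8752^2 + (-2.0744)^2) = 6.542948
Step 2: Project.
Since ||x|| > R, scale = R/||x|| = 1/6.542948 = 0.152836, proj(x) = scale * x
proj(x) = [0.586768, 0.745106, -0.317043]
Step 3: Dot product.
a^T * proj(x) = -1*0.586768 + 5*0.745106 + 0*(-0.317043) = 3.1388


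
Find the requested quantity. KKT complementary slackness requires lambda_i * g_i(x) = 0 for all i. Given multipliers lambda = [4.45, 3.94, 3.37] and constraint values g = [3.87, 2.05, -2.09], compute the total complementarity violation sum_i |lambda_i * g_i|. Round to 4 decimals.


KKT complementary slackness check:
lambda_1 * g_1 = 4.45 * 3.87 = 17.2215
lambda_2 * g_2 = 3.94 * 2.05 = 8.077
lambda_3 * g_3 = 3.37 * -2.09 = -7.0433
Total violation = 17.2215 + 8.077 + 7.0433 = 32.3418


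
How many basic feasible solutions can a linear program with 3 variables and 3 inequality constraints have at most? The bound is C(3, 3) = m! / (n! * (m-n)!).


Each vertex corresponds to some choice of n active constraints out of m, so the number of vertices is at most C(m, n) = m! / (n!(m-n)!).
m = 3, n = 3
Numerator: 3 * 2 * 1
Denominator: 3! = 6
C(3, 3) = 1


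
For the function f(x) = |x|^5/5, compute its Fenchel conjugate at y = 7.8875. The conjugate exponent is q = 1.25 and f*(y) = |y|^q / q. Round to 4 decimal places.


The conjugate exponent q satisfies 1/p + 1/q = 1.
p = 5, so q = 5/(5 - 1) = 1.25
|y|^q = 7.8875^1.25 = 13.2183
f*(7.8875) = 13.2183 / 1.25 = 10.5746


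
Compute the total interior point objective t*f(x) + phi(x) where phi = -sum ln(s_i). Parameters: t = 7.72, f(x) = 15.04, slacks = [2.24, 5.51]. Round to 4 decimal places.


Step 1: Compute log-barrier.
ln values: [0.8065, 1.7066]
phi = -(0.8065 + 1.7066) = -2.513
Step 2: Compute augmented objective.
t*f(x) = 7.72*15.04 = 116.1088
Total = 116.1088 - 2.513 = 113.5958


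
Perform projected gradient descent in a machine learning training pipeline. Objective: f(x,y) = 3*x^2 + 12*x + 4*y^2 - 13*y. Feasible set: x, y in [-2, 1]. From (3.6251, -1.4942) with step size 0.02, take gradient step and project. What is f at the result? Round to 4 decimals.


Step 1: Compute gradient at (3.6251, -1.4942).
grad_x = 2*3*3.6251 + 12 = 33.7506
grad_y = 2*4*-1.4942 - 13 = -24.9536
Step 2: Gradient step.
x_raw = 3.6251 - 0.02*33.7506 = 2.9501
y_raw = -1.4942 - 0.02*-24.9536 = -0.9951
Step 3: Project onto [-2, 1].
x_proj = clip(2.9501) = 1.0
y_proj = clip(-0.9951) = -0.9951
Step 4: Evaluate f.
f(1.0, -0.9951) = 31.8978


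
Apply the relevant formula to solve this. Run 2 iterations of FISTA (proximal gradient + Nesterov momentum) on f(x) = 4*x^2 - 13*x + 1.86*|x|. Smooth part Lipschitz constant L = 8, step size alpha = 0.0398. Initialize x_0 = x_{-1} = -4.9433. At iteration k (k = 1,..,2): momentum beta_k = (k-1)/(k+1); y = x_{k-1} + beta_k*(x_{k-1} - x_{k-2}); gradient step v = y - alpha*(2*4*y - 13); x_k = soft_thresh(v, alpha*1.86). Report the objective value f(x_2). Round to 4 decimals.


FISTA on f(x) = 4*x^2 - 13*x + 1.86*|x|
L = 8, alpha = 0.0398
Iteration 1: beta = 0.0, y = -4.9433 + 0.0*(-4.9433 + 4.9433) = -4.9433
  grad(y) = -52.5464, v = y - alpha*grad = -2.852
  prox(v) = soft_thresh(-2.852, 0.074) = -2.7779
Iteration 2: beta = 0.3333, y = -2.7779 + 0.3333*(-2.7779 + 4.9433) = -2.0561
  grad(y) = -29.4491, v = y - alpha*grad = -0.8841
  prox(v) = soft_thresh(-0.8841, 0.074) = -0.81
f(x_2) = 4*(-0.81)^2 - 13*(-0.81) + 1.86*|-0.81| = 14.6617


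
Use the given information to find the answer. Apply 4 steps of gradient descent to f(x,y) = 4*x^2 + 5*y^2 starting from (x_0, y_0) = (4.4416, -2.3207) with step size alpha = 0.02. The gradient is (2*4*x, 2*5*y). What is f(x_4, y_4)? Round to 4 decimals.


Gradient descent on f(x,y) = 4*x^2 + 5*y^2.
Starting point: (4.4416, -2.3207), alpha = 0.02
Step 1: grad_x = 2*4*4.4416 = 35.5328, grad_y = 2*5*-2.3207 = -23.207
  x_1 = 4.4416 - 0.02*35.5328 = 3.7309
  y_1 = -2.3207 - 0.02*-23.207 = -1.8566
Step 2: grad_x = 2*4*3.7309 = 29.8476, grad_y = 2*5*-1.8566 = -18.5656
  x_2 = 3.7309 - 0.02*29.8476 = 3.134
  y_2 = -1.8566 - 0.02*-18.5656 = -1.4852
Step 3: grad_x = 2*4*3.134 = 25.0719, grad_y = 2*5*-1.4852 = -14.8525
  x_3 = 3.134 - 0.02*25.0719 = 2.6326
  y_3 = -1.4852 - 0.02*-14.8525 = -1.1882
Step 4: grad_x = 2*4*2.6326 = 21.0604, grad_y = 2*5*-1.1882 = -11.882
  x_4 = 2.6326 - 0.02*21.0604 = 2.2113
  y_4 = -1.1882 - 0.02*-11.882 = -0.9506
f(2.2113, -0.9506) = 4*2.2113^2 + 5*(-0.9506)^2 = 24.078


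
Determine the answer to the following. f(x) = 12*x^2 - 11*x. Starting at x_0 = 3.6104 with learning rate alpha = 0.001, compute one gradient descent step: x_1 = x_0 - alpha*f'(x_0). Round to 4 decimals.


We compute the gradient at x_0 and apply the update.
f'(x) = 24*x - 11
f'(3.6104) = 24*3.6104 - 11 = 75.6496
x_1 = 3.6104 - 0.001*75.6496 = 3.5348


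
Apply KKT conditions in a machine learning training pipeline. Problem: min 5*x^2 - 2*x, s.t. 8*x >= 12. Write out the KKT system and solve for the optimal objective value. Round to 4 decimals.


Step 1: Try lambda = 0 (constraint inactive).
x_unc = 2/(2*5) = 0.2
Check: 8*0.2 = 1.6 < 12 -- violated!
Step 2: Constraint must be active: 8*x = 12
x* = 12/8 = 1.5
lambda = (2*5*1.5 - 2)/8 = 1.625
Step 3: Compute optimal value.
f(x*) = 5*1.5^2 - 2*1.5 = 8.25


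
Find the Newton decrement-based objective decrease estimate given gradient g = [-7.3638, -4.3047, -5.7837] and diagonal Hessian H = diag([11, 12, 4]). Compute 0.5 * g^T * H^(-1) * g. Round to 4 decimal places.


Step 1: H is diagonal, so H^(-1) * g = [-0.6694, -0.3587, -1.4459].
Step 2: g^T H^(-1) g = sum_i g_i^2 / H_ii
  = (-7.3638)^2/11 + (-4.3047)^2/12 + (-5.7837)^2/4
  = 4.9296 + 1.5442 + 8.3628 = 14.8366
Step 3: Objective decrease = 0.5 * g^T H^(-1) g = 7.4183


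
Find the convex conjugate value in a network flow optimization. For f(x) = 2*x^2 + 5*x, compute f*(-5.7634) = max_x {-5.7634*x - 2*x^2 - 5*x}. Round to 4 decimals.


f*(y) = sup_x {y*x - a*x^2 - b*x} = sup_x {(y-b)*x - a*x^2}
FOC: (y - b) - 2a*x = 0 => x* = (y - b)/(2a)
x* = (-5.7634 - 5)/(2*2) = -2.6909
f*(-5.7634) = (y-b)^2/(4a) = (-5.7634 - 5)^2/(4*2)
= 115.8508/8 = 14.4813


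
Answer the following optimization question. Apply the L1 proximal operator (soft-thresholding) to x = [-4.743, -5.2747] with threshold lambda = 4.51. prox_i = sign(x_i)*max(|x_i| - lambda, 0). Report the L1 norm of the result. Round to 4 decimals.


Soft-thresholding with lambda = 4.51:
prox(-4.743) = sign(-4.743)*max(|-4.743| - 4.51, 0) = -0.233
prox(-5.2747) = sign(-5.2747)*max(|-5.2747| - 4.51, 0) = -0.7647
prox(x) = [-0.233, -0.7647]
||prox(x)||_1 = 0.233 + 0.7647 = 0.9977


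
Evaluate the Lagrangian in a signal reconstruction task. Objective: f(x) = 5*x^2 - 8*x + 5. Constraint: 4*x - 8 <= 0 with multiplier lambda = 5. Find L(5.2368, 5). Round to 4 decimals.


Step 1: Evaluate f(x).
f(5.2368) = 5*5.2368^2 - 8*5.2368 + 5 = 100.226
Step 2: Evaluate g(x).
g(5.2368) = 4*5.2368 - 8 = 12.9472
Step 3: Compute Lagrangian.
L = 100.226 + 5*12.9472 = 164.962


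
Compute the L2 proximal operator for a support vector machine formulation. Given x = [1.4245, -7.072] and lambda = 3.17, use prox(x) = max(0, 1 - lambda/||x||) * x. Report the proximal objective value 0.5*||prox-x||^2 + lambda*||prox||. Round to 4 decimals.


Step 1: Compute ||x||.
||x|| = 7.214
Step 2: Compute scaling factor.
scale = max(0, 1 - 3.17/7.214) = 0.5606
Step 3: prox(x) = [0.7985, -3.9644]
||prox(x)|| = 4.044
Step 4: Proximal objective.
0.5*||prox-x||^2 = 5.0245
lambda*||prox|| = 12.8195
Total = 17.8441


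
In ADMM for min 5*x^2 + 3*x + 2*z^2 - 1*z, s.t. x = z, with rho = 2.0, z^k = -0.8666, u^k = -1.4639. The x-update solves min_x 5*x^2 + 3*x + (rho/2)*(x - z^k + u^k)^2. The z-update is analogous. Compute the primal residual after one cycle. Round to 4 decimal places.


ADMM iteration with rho = 2.0, z^k = -0.8666, u^k = -1.4639
Step 1: x-update.
Minimize 5*x^2 + 3*x + (2.0/2)*(x + 0.8666 - 1.4639)^2
FOC: (2*5 + 2.0)*x = -3 + 2.0*(-0.8666 + 1.4639)
x^{k+1} = -0.1505
Step 2: z-update.
Minimize 2*z^2 - 1*z + (2.0/2)*(-0.1505 - z - 1.4639)^2
FOC: (2*2 + 2.0)*z = 1 + 2.0*(-0.1505 - 1.4639)
z^{k+1} = -0.3715
Step 3: u-update.
u^{k+1} = -1.4639 - 0.1505 + 0.3715 = -1.2429
Step 4: Primal residual = |-0.1505 + 0.3715| = 0.221


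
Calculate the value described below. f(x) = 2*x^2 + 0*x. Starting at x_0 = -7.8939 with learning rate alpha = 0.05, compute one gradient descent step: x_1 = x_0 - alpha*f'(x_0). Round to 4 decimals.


We compute the gradient at x_0 and apply the update.
f'(x) = 4*x + 0
f'(-7.8939) = 4*-7.8939 + 0 = -31.5756
x_1 = -7.8939 - 0.05*-31.5756 = -6.3151


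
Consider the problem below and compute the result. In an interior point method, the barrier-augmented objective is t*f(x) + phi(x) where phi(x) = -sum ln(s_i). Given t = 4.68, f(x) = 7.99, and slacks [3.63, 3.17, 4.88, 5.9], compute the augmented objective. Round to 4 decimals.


Step 1: Compute log-barrier.
ln values: [1.2892, 1.1537, 1.5851, 1.775]
phi = -(1.2892 + 1.1537 + 1.5851 + 1.775) = -5.8031
Step 2: Compute augmented objective.
t*f(x) = 4.68*7.99 = 37.3932
Total = 37.3932 - 5.8031 = 31.5901


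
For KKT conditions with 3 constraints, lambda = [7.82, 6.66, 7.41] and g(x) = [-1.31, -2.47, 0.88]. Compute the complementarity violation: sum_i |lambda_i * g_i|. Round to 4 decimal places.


KKT complementary slackness check:
lambda_1 * g_1 = 7.82 * -1.31 = -10.2442
lambda_2 * g_2 = 6.66 * -2.47 = -16.4502
lambda_3 * g_3 = 7.41 * 0.88 = 6.5208
Total violation = 10.2442 + 16.4502 + 6.5208 = 33.2152


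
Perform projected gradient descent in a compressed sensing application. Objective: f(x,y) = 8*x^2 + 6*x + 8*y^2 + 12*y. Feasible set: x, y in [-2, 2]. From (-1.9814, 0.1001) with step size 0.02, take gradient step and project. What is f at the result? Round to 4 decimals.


Step 1: Compute gradient at (-1.9814, 0.1001).
grad_x = 2*8*-1.9814 + 6 = -25.7024
grad_y = 2*8*0.1001 + 12 = 13.6016
Step 2: Gradient step.
x_raw = -1.9814 - 0.02*-25.7024 = -1.4674
y_raw = 0.1001 - 0.02*13.6016 = -0.1719
Step 3: Project onto [-2, 2].
x_proj = clip(-1.4674) = -1.4674
y_proj = clip(-0.1719) = -0.1719
Step 4: Evaluate f.
f(-1.4674, -0.1719) = 6.5942


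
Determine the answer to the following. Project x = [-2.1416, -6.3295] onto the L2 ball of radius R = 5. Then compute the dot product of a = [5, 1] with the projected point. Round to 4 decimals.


Step 1: Compute ||x|| (intermediates to 6 decimals).
||x|| = sqrt((-2.1416)^2 + (-6.3295)^2) = 6.681992
Step 2: Project.
Since ||x|| > R, scale = R/||x|| = 5/6.681992 = 0.74828, proj(x) = scale * x
proj(x) = [-1.602516, -4.736238]
Step 3: Dot product.
a^T * proj(x) = 5*(-1.602516) + 1*(-4.736238) = -12.7488


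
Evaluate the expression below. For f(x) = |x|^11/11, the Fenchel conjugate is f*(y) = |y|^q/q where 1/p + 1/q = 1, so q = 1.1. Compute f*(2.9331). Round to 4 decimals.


The conjugate exponent q satisfies 1/p + 1/q = 1.
p = 11, so q = 11/(11 - 1) = 1.1
|y|^q = 2.9331^1.1 = 3.2663
f*(2.9331) = 3.2663 / 1.1 = 2.9694


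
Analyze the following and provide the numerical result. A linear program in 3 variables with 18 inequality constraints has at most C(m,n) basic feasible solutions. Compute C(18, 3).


Each vertex corresponds to some choice of n active constraints out of m, so the number of vertices is at most C(m, n) = m! / (n!(m-n)!).
m = 18, n = 3
Numerator: 18 * 17 * 16
Denominator: 3! = 6
C(18, 3) = 816


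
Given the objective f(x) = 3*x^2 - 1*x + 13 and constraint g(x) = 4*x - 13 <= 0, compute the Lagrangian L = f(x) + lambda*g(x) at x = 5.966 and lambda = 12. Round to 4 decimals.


Step 1: Evaluate f(x).
f(5.966) = 3*5.966^2 - 1*5.966 + 13 = 113.8135
Step 2: Evaluate g(x).
g(5.966) = 4*5.966 - 13 = 10.864
Step 3: Compute Lagrangian.
L = 113.8135 + 12*10.864 = 244.1815
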